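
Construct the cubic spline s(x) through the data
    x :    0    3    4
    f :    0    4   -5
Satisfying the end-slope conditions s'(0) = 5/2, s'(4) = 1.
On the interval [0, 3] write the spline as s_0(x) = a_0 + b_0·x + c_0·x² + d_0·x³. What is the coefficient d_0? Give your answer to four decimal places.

Let σ_i = s''(x_i). Step sizes h_i = 3, 1; slopes of the chords Δ_i = (y_(i+1) - y_i)/h_i = 4/3, -9.
  3·σ_0 + 8·σ_1 + 1·σ_2 = 6(Δ_1 - Δ_0) = -62
Clamped end conditions give two more equations: 2h_0·σ_0 + h_0·σ_1 = 6(Δ_0 - s'(0)) = -7 and h_1·σ_1 + 2h_1·σ_2 = 6(s'(4) - Δ_1) = 60.
Solving the tridiagonal system: σ_0 = 149/24, σ_1 = -59/4, σ_2 = 299/8.
On [0, 3], with s_0(x) = a_0 + b_0·x + c_0·x² + d_0·x³: c_0 = σ_0/2 = 149/48, d_0 = (σ_1 - σ_0)/(6h_0) = -503/432, b_0 = Δ_0 - h_0(2σ_0 + σ_1)/6 = 5/2.

-1.1644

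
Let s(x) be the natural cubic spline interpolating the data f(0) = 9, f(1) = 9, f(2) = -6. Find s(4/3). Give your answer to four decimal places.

5.3889

Write m_i for s''(x_i). With h_i = 1, 1 and divided differences Δ_i = 0, -15, the continuity of s' gives the tridiagonal system
  1·m_0 + 4·m_1 + 1·m_2 = 6(Δ_1 - Δ_0) = -90
Natural end conditions: m_0 = m_2 = 0.
Solving: m_0 = 0, m_1 = -45/2, m_2 = 0.
On [1, 2], s(x) = 9 - 15/2·(x - 1) - 45/4·(x - 1)² + 15/4·(x - 1)³.
With (x - 1) = 1/3: s(4/3) = 97/18.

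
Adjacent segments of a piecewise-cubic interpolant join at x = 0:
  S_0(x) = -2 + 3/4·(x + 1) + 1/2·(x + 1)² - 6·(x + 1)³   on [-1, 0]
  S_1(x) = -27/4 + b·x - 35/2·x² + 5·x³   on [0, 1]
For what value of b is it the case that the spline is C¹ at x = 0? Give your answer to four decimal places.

S_0'(x) = 3/4 + 1·(x + 1) - 18·(x + 1)², so S_0'(0) = -65/4. On the right, S_1'(0) = b, so b = -65/4.

-16.2500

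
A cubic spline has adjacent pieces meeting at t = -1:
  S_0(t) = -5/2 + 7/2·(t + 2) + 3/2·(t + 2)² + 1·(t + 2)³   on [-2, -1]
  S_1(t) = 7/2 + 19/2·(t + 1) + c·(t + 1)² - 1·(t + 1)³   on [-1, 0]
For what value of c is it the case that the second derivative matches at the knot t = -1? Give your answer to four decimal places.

S_0''(t) = 3 + 6·(t + 2), so S_0''(-1) = 9. On the right, S_1''(-1) = 2c, so c = 9/2.

4.5000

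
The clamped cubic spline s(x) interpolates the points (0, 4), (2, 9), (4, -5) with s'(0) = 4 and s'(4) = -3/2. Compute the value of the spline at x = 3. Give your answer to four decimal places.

1.3750

Write M_i for s''(x_i). With h_i = 2, 2 and divided differences Δ_i = 5/2, -7, the continuity of s' gives the tridiagonal system
  2·M_0 + 8·M_1 + 2·M_2 = 6(Δ_1 - Δ_0) = -57
Clamped end conditions give two more equations: 2h_0·M_0 + h_0·M_1 = 6(Δ_0 - s'(0)) = -9 and h_1·M_1 + 2h_1·M_2 = 6(s'(4) - Δ_1) = 33.
Hence M_0 = 7/2, M_1 = -23/2, M_2 = 14.
On [2, 4], s(x) = 9 - 4·(x - 2) - 23/4·(x - 2)² + 17/8·(x - 2)³.
With (x - 2) = 1: s(3) = 11/8.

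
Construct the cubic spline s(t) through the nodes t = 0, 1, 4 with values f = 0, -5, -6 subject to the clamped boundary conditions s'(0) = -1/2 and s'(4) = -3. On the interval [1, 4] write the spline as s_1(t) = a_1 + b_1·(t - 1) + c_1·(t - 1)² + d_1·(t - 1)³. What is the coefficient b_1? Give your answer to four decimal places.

Write M_i for s''(x_i). With h_i = 1, 3 and divided differences Δ_i = -5, -1/3, the continuity of s' gives the tridiagonal system
  1·M_0 + 8·M_1 + 3·M_2 = 6(Δ_1 - Δ_0) = 28
Clamped end conditions give two more equations: 2h_0·M_0 + h_0·M_1 = 6(Δ_0 - s'(0)) = -27 and h_1·M_1 + 2h_1·M_2 = 6(s'(4) - Δ_1) = -16.
Hence M_0 = -141/8, M_1 = 33/4, M_2 = -163/24.
On [1, 4], with s_1(t) = a_1 + b_1·(t - 1) + c_1·(t - 1)² + d_1·(t - 1)³: c_1 = M_1/2 = 33/8, d_1 = (M_2 - M_1)/(6h_1) = -361/432, b_1 = Δ_1 - h_1(2M_1 + M_2)/6 = -83/16.

-5.1875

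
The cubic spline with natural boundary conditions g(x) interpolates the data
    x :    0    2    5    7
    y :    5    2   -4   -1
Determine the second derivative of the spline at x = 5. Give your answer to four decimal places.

2.4066

Put σ_i = g'' at the i-th knot. Here h = (2, 3, 2) and Δ = (-3/2, -2, 3/2), so the interior equations h_(i-1)·σ_(i-1) + 2(h_(i-1)+h_i)·σ_i + h_i·σ_(i+1) = 6(Δ_i − Δ_(i-1)) read
  2·σ_0 + 10·σ_1 + 3·σ_2 = 6(Δ_1 - Δ_0) = -3
  3·σ_1 + 10·σ_2 + 2·σ_3 = 6(Δ_2 - Δ_1) = 21
Natural end conditions: σ_0 = σ_3 = 0.
Solving the tridiagonal system: σ_0 = 0, σ_1 = -93/91, σ_2 = 219/91, σ_3 = 0.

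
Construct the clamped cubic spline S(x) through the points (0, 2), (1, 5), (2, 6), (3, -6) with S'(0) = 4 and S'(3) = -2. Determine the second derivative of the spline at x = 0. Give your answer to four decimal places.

-6.4000

With σ_i denoting the second derivative at x_i, h_i = 1, 1, 1, and Δ_i = (y_(i+1) − y_i)/h_i = 3, 1, -12:
  1·σ_0 + 4·σ_1 + 1·σ_2 = 6(Δ_1 - Δ_0) = -12
  1·σ_1 + 4·σ_2 + 1·σ_3 = 6(Δ_2 - Δ_1) = -78
Clamped end conditions give two more equations: 2h_0·σ_0 + h_0·σ_1 = 6(Δ_0 - S'(0)) = -6 and h_2·σ_2 + 2h_2·σ_3 = 6(S'(3) - Δ_2) = 60.
Hence σ_0 = -32/5, σ_1 = 34/5, σ_2 = -164/5, σ_3 = 232/5.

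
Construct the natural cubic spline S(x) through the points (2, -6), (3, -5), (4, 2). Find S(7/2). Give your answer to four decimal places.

Put σ_i = S'' at the i-th knot. Here h = (1, 1) and Δ = (1, 7), so the interior equations h_(i-1)·σ_(i-1) + 2(h_(i-1)+h_i)·σ_i + h_i·σ_(i+1) = 6(Δ_i − Δ_(i-1)) read
  1·σ_0 + 4·σ_1 + 1·σ_2 = 6(Δ_1 - Δ_0) = 36
Natural end conditions: σ_0 = σ_2 = 0.
Solving: σ_0 = 0, σ_1 = 9, σ_2 = 0.
On [3, 4], S(x) = -5 + 4·(x - 3) + 9/2·(x - 3)² - 3/2·(x - 3)³.
With (x - 3) = 1/2: S(7/2) = -33/16.

-2.0625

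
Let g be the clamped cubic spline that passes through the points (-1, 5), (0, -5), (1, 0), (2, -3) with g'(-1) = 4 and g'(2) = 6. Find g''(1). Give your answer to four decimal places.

Put m_i = g'' at the i-th knot. Here h = (1, 1, 1) and Δ = (-10, 5, -3), so the interior equations h_(i-1)·m_(i-1) + 2(h_(i-1)+h_i)·m_i + h_i·m_(i+1) = 6(Δ_i − Δ_(i-1)) read
  1·m_0 + 4·m_1 + 1·m_2 = 6(Δ_1 - Δ_0) = 90
  1·m_1 + 4·m_2 + 1·m_3 = 6(Δ_2 - Δ_1) = -48
Clamped end conditions give two more equations: 2h_0·m_0 + h_0·m_1 = 6(Δ_0 - g'(-1)) = -84 and h_2·m_2 + 2h_2·m_3 = 6(g'(2) - Δ_2) = 54.
Solving: m_0 = -988/15, m_1 = 716/15, m_2 = -526/15, m_3 = 668/15.

-35.0667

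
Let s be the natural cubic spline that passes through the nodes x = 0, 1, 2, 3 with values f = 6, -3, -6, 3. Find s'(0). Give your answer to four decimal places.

-9.8000

Put M_i = s'' at the i-th knot. Here h = (1, 1, 1) and Δ = (-9, -3, 9), so the interior equations h_(i-1)·M_(i-1) + 2(h_(i-1)+h_i)·M_i + h_i·M_(i+1) = 6(Δ_i − Δ_(i-1)) read
  1·M_0 + 4·M_1 + 1·M_2 = 6(Δ_1 - Δ_0) = 36
  1·M_1 + 4·M_2 + 1·M_3 = 6(Δ_2 - Δ_1) = 72
Natural end conditions: M_0 = M_3 = 0.
Solving: M_0 = 0, M_1 = 24/5, M_2 = 84/5, M_3 = 0.
On [0, 1], s'(x) = b_0 + 2c_0·x + 3d_0·x² with b_0 = Δ_0 - h_0(2M_0 + M_1)/6 = -49/5, c_0 = M_0/2 = 0, d_0 = (M_1 - M_0)/(6h_0) = 4/5. So s'(0) = -49/5.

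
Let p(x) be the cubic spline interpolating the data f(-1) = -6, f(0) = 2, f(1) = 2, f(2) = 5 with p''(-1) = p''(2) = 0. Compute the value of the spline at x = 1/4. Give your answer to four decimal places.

Write σ_i for p''(x_i). With h_i = 1, 1, 1 and divided differences Δ_i = 8, 0, 3, the continuity of p' gives the tridiagonal system
  1·σ_0 + 4·σ_1 + 1·σ_2 = 6(Δ_1 - Δ_0) = -48
  1·σ_1 + 4·σ_2 + 1·σ_3 = 6(Δ_2 - Δ_1) = 18
Natural end conditions: σ_0 = σ_3 = 0.
Solving: σ_0 = 0, σ_1 = -14, σ_2 = 8, σ_3 = 0.
On [0, 1], p(x) = 2 + 10/3·x - 7·x² + 11/3·x³.
With x = 1/4: p(1/4) = 157/64.

2.4531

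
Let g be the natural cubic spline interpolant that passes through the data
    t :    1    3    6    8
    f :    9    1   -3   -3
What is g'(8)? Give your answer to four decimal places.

0.1172

Let m_i = g''(x_i). Step sizes h_i = 2, 3, 2; slopes of the chords Δ_i = (y_(i+1) - y_i)/h_i = -4, -4/3, 0.
  2·m_0 + 10·m_1 + 3·m_2 = 6(Δ_1 - Δ_0) = 16
  3·m_1 + 10·m_2 + 2·m_3 = 6(Δ_2 - Δ_1) = 8
Natural end conditions: m_0 = m_3 = 0.
Solving: m_0 = 0, m_1 = 136/91, m_2 = 32/91, m_3 = 0.
On [6, 8], g'(t) = b_2 + 2c_2·(t - 6) + 3d_2·(t - 6)² with b_2 = Δ_2 - h_2(2m_2 + m_3)/6 = -64/273, c_2 = m_2/2 = 16/91, d_2 = (m_3 - m_2)/(6h_2) = -8/273. So g'(8) = 32/273.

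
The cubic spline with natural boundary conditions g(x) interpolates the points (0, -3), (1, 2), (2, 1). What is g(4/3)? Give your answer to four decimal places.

With σ_i denoting the second derivative at x_i, h_i = 1, 1, and Δ_i = (y_(i+1) − y_i)/h_i = 5, -1:
  1·σ_0 + 4·σ_1 + 1·σ_2 = 6(Δ_1 - Δ_0) = -36
Natural end conditions: σ_0 = σ_2 = 0.
Solving the tridiagonal system: σ_0 = 0, σ_1 = -9, σ_2 = 0.
On [1, 2], g(x) = 2 + 2·(x - 1) - 9/2·(x - 1)² + 3/2·(x - 1)³.
With (x - 1) = 1/3: g(4/3) = 20/9.

2.2222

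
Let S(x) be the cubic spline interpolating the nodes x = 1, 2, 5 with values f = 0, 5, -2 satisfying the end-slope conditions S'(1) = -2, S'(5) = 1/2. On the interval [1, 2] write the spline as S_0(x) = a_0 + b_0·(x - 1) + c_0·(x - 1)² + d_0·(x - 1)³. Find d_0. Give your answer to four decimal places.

With M_i denoting the second derivative at x_i, h_i = 1, 3, and Δ_i = (y_(i+1) − y_i)/h_i = 5, -7/3:
  1·M_0 + 8·M_1 + 3·M_2 = 6(Δ_1 - Δ_0) = -44
Clamped end conditions give two more equations: 2h_0·M_0 + h_0·M_1 = 6(Δ_0 - S'(1)) = 42 and h_1·M_1 + 2h_1·M_2 = 6(S'(5) - Δ_1) = 17.
Forward elimination and back-substitution give M_0 = 217/8, M_1 = -49/4, M_2 = 215/24.
On [1, 2], with S_0(x) = a_0 + b_0·(x - 1) + c_0·(x - 1)² + d_0·(x - 1)³: c_0 = M_0/2 = 217/16, d_0 = (M_1 - M_0)/(6h_0) = -105/16, b_0 = Δ_0 - h_0(2M_0 + M_1)/6 = -2.

-6.5625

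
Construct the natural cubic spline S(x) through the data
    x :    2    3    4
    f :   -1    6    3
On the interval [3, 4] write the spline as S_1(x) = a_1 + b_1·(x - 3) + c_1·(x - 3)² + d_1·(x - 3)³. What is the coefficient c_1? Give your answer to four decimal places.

Let M_i = S''(x_i). Step sizes h_i = 1, 1; slopes of the chords Δ_i = (y_(i+1) - y_i)/h_i = 7, -3.
  1·M_0 + 4·M_1 + 1·M_2 = 6(Δ_1 - Δ_0) = -60
Natural end conditions: M_0 = M_2 = 0.
Forward elimination and back-substitution give M_0 = 0, M_1 = -15, M_2 = 0.
On [3, 4], with S_1(x) = a_1 + b_1·(x - 3) + c_1·(x - 3)² + d_1·(x - 3)³: c_1 = M_1/2 = -15/2, d_1 = (M_2 - M_1)/(6h_1) = 5/2, b_1 = Δ_1 - h_1(2M_1 + M_2)/6 = 2.

-7.5000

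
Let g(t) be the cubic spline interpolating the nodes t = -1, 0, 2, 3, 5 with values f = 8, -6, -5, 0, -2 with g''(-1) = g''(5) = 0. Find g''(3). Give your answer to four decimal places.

Write M_i for g''(x_i). With h_i = 1, 2, 1, 2 and divided differences Δ_i = -14, 1/2, 5, -1, the continuity of g' gives the tridiagonal system
  1·M_0 + 6·M_1 + 2·M_2 = 6(Δ_1 - Δ_0) = 87
  2·M_1 + 6·M_2 + 1·M_3 = 6(Δ_2 - Δ_1) = 27
  1·M_2 + 6·M_3 + 2·M_4 = 6(Δ_3 - Δ_2) = -36
Natural end conditions: M_0 = M_4 = 0.
Solving the tridiagonal system: M_0 = 0, M_1 = 883/62, M_2 = 24/31, M_3 = -190/31, M_4 = 0.

-6.1290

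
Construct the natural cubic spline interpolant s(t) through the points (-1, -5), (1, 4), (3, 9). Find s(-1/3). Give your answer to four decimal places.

-1.7037

With m_i denoting the second derivative at x_i, h_i = 2, 2, and Δ_i = (y_(i+1) − y_i)/h_i = 9/2, 5/2:
  2·m_0 + 8·m_1 + 2·m_2 = 6(Δ_1 - Δ_0) = -12
Natural end conditions: m_0 = m_2 = 0.
Forward elimination and back-substitution give m_0 = 0, m_1 = -3/2, m_2 = 0.
On [-1, 1], s(t) = -5 + 5·(t + 1) + 0·(t + 1)² - 1/8·(t + 1)³.
With (t + 1) = 2/3: s(-1/3) = -46/27.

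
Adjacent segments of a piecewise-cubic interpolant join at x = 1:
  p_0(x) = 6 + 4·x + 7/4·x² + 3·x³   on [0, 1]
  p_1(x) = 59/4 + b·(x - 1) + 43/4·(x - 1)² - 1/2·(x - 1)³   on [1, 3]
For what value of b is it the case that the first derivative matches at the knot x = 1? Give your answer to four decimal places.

p_0'(x) = 4 + 7/2·x + 9·x², so p_0'(1) = 33/2. On the right, p_1'(1) = b, so b = 33/2.

16.5000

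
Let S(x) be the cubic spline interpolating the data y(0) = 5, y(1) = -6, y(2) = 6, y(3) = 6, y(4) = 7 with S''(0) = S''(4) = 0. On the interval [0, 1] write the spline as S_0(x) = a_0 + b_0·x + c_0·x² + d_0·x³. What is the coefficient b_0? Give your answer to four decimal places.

With M_i denoting the second derivative at x_i, h_i = 1, 1, 1, 1, and Δ_i = (y_(i+1) − y_i)/h_i = -11, 12, 0, 1:
  1·M_0 + 4·M_1 + 1·M_2 = 6(Δ_1 - Δ_0) = 138
  1·M_1 + 4·M_2 + 1·M_3 = 6(Δ_2 - Δ_1) = -72
  1·M_2 + 4·M_3 + 1·M_4 = 6(Δ_3 - Δ_2) = 6
Natural end conditions: M_0 = M_4 = 0.
Solving: M_0 = 0, M_1 = 591/14, M_2 = -216/7, M_3 = 129/14, M_4 = 0.
On [0, 1], with S_0(x) = a_0 + b_0·x + c_0·x² + d_0·x³: c_0 = M_0/2 = 0, d_0 = (M_1 - M_0)/(6h_0) = 197/28, b_0 = Δ_0 - h_0(2M_0 + M_1)/6 = -505/28.

-18.0357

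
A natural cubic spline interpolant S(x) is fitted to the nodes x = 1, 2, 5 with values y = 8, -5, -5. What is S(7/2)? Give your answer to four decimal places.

-10.4844

Let M_i = S''(x_i). Step sizes h_i = 1, 3; slopes of the chords Δ_i = (y_(i+1) - y_i)/h_i = -13, 0.
  1·M_0 + 8·M_1 + 3·M_2 = 6(Δ_1 - Δ_0) = 78
Natural end conditions: M_0 = M_2 = 0.
Solving: M_0 = 0, M_1 = 39/4, M_2 = 0.
On [2, 5], S(x) = -5 - 39/4·(x - 2) + 39/8·(x - 2)² - 13/24·(x - 2)³.
With (x - 2) = 3/2: S(7/2) = -671/64.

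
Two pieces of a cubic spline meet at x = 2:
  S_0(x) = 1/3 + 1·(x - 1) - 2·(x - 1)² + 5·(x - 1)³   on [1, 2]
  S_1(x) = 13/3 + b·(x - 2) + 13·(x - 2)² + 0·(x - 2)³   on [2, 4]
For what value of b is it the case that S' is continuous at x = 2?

12

S_0'(x) = 1 - 4·(x - 1) + 15·(x - 1)², so S_0'(2) = 12. On the right, S_1'(2) = b, so b = 12.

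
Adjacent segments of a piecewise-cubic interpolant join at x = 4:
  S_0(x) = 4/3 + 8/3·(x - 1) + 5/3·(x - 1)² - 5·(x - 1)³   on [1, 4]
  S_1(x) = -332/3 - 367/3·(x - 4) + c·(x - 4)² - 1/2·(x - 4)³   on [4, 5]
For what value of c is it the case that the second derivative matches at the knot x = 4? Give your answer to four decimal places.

-43.3333

S_0''(x) = 10/3 - 30·(x - 1), so S_0''(4) = -260/3. On the right, S_1''(4) = 2c, so c = -130/3.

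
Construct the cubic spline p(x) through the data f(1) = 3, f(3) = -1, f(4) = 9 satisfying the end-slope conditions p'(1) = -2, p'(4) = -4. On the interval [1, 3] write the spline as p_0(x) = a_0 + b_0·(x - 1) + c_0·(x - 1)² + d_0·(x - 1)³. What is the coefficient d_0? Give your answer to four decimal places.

Let σ_i = p''(x_i). Step sizes h_i = 2, 1; slopes of the chords Δ_i = (y_(i+1) - y_i)/h_i = -2, 10.
  2·σ_0 + 6·σ_1 + 1·σ_2 = 6(Δ_1 - Δ_0) = 72
Clamped end conditions give two more equations: 2h_0·σ_0 + h_0·σ_1 = 6(Δ_0 - p'(1)) = 0 and h_1·σ_1 + 2h_1·σ_2 = 6(p'(4) - Δ_1) = -84.
Hence σ_0 = -38/3, σ_1 = 76/3, σ_2 = -164/3.
On [1, 3], with p_0(x) = a_0 + b_0·(x - 1) + c_0·(x - 1)² + d_0·(x - 1)³: c_0 = σ_0/2 = -19/3, d_0 = (σ_1 - σ_0)/(6h_0) = 19/6, b_0 = Δ_0 - h_0(2σ_0 + σ_1)/6 = -2.

3.1667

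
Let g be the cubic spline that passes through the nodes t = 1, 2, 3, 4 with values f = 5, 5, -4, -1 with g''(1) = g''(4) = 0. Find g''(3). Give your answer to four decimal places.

Let M_i = g''(x_i). Step sizes h_i = 1, 1, 1; slopes of the chords Δ_i = (y_(i+1) - y_i)/h_i = 0, -9, 3.
  1·M_0 + 4·M_1 + 1·M_2 = 6(Δ_1 - Δ_0) = -54
  1·M_1 + 4·M_2 + 1·M_3 = 6(Δ_2 - Δ_1) = 72
Natural end conditions: M_0 = M_3 = 0.
Forward elimination and back-substitution give M_0 = 0, M_1 = -96/5, M_2 = 114/5, M_3 = 0.

22.8000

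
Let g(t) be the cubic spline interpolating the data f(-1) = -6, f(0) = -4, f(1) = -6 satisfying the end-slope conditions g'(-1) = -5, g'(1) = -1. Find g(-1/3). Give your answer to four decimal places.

-5.1111

Put m_i = g'' at the i-th knot. Here h = (1, 1) and Δ = (2, -2), so the interior equations h_(i-1)·m_(i-1) + 2(h_(i-1)+h_i)·m_i + h_i·m_(i+1) = 6(Δ_i − Δ_(i-1)) read
  1·m_0 + 4·m_1 + 1·m_2 = 6(Δ_1 - Δ_0) = -24
Clamped end conditions give two more equations: 2h_0·m_0 + h_0·m_1 = 6(Δ_0 - g'(-1)) = 42 and h_1·m_1 + 2h_1·m_2 = 6(g'(1) - Δ_1) = 6.
Solving the tridiagonal system: m_0 = 29, m_1 = -16, m_2 = 11.
On [-1, 0], g(t) = -6 - 5·(t + 1) + 29/2·(t + 1)² - 15/2·(t + 1)³.
With (t + 1) = 2/3: g(-1/3) = -46/9.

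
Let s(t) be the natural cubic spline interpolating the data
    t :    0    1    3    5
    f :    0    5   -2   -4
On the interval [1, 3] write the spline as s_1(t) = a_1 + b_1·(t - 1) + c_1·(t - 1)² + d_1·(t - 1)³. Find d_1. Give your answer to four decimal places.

Write σ_i for s''(x_i). With h_i = 1, 2, 2 and divided differences Δ_i = 5, -7/2, -1, the continuity of s' gives the tridiagonal system
  1·σ_0 + 6·σ_1 + 2·σ_2 = 6(Δ_1 - Δ_0) = -51
  2·σ_1 + 8·σ_2 + 2·σ_3 = 6(Δ_2 - Δ_1) = 15
Natural end conditions: σ_0 = σ_3 = 0.
Solving the tridiagonal system: σ_0 = 0, σ_1 = -219/22, σ_2 = 48/11, σ_3 = 0.
On [1, 3], with s_1(t) = a_1 + b_1·(t - 1) + c_1·(t - 1)² + d_1·(t - 1)³: c_1 = σ_1/2 = -219/44, d_1 = (σ_2 - σ_1)/(6h_1) = 105/88, b_1 = Δ_1 - h_1(2σ_1 + σ_2)/6 = 37/22.

1.1932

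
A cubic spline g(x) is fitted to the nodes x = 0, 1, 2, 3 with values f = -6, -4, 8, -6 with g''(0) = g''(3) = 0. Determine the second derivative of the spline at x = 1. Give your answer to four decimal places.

26.4000

Write m_i for g''(x_i). With h_i = 1, 1, 1 and divided differences Δ_i = 2, 12, -14, the continuity of g' gives the tridiagonal system
  1·m_0 + 4·m_1 + 1·m_2 = 6(Δ_1 - Δ_0) = 60
  1·m_1 + 4·m_2 + 1·m_3 = 6(Δ_2 - Δ_1) = -156
Natural end conditions: m_0 = m_3 = 0.
Forward elimination and back-substitution give m_0 = 0, m_1 = 132/5, m_2 = -228/5, m_3 = 0.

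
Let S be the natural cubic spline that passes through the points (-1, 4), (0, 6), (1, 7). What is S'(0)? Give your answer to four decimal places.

1.5000

Let m_i = S''(x_i). Step sizes h_i = 1, 1; slopes of the chords Δ_i = (y_(i+1) - y_i)/h_i = 2, 1.
  1·m_0 + 4·m_1 + 1·m_2 = 6(Δ_1 - Δ_0) = -6
Natural end conditions: m_0 = m_2 = 0.
Forward elimination and back-substitution give m_0 = 0, m_1 = -3/2, m_2 = 0.
On [0, 1], S'(x) = b_1 + 2c_1·x + 3d_1·x² with b_1 = Δ_1 - h_1(2m_1 + m_2)/6 = 3/2, c_1 = m_1/2 = -3/4, d_1 = (m_2 - m_1)/(6h_1) = 1/4. So S'(0) = 3/2.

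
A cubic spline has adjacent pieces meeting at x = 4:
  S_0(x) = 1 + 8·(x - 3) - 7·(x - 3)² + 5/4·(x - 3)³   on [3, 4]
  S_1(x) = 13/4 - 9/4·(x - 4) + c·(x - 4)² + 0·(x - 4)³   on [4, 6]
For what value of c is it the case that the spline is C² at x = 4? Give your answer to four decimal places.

-3.2500

S_0''(x) = -14 + 15/2·(x - 3), so S_0''(4) = -13/2. On the right, S_1''(4) = 2c, so c = -13/4.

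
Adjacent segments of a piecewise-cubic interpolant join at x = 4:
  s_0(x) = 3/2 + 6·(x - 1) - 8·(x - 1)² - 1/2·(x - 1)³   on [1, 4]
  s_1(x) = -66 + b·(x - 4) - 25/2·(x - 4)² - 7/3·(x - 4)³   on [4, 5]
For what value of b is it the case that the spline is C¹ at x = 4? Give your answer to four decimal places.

-55.5000

s_0'(x) = 6 - 16·(x - 1) - 3/2·(x - 1)², so s_0'(4) = -111/2. On the right, s_1'(4) = b, so b = -111/2.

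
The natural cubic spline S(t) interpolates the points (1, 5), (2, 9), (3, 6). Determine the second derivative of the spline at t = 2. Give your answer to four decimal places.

With M_i denoting the second derivative at x_i, h_i = 1, 1, and Δ_i = (y_(i+1) − y_i)/h_i = 4, -3:
  1·M_0 + 4·M_1 + 1·M_2 = 6(Δ_1 - Δ_0) = -42
Natural end conditions: M_0 = M_2 = 0.
Solving: M_0 = 0, M_1 = -21/2, M_2 = 0.

-10.5000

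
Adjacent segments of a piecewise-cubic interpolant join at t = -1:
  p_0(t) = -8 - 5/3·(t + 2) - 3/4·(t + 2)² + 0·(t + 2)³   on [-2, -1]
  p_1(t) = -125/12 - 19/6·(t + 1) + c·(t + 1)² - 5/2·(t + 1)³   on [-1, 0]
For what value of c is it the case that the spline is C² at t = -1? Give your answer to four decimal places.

p_0''(t) = -3/2 + 0·(t + 2), so p_0''(-1) = -3/2. On the right, p_1''(-1) = 2c, so c = -3/4.

-0.7500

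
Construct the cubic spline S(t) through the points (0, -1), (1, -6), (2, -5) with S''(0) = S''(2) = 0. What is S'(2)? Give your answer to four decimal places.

2.5000

With M_i denoting the second derivative at x_i, h_i = 1, 1, and Δ_i = (y_(i+1) − y_i)/h_i = -5, 1:
  1·M_0 + 4·M_1 + 1·M_2 = 6(Δ_1 - Δ_0) = 36
Natural end conditions: M_0 = M_2 = 0.
Hence M_0 = 0, M_1 = 9, M_2 = 0.
On [1, 2], S'(t) = b_1 + 2c_1·(t - 1) + 3d_1·(t - 1)² with b_1 = Δ_1 - h_1(2M_1 + M_2)/6 = -2, c_1 = M_1/2 = 9/2, d_1 = (M_2 - M_1)/(6h_1) = -3/2. So S'(2) = 5/2.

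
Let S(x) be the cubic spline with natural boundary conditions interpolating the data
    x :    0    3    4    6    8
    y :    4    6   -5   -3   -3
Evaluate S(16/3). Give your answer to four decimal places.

With M_i denoting the second derivative at x_i, h_i = 3, 1, 2, 2, and Δ_i = (y_(i+1) − y_i)/h_i = 2/3, -11, 1, 0:
  3·M_0 + 8·M_1 + 1·M_2 = 6(Δ_1 - Δ_0) = -70
  1·M_1 + 6·M_2 + 2·M_3 = 6(Δ_2 - Δ_1) = 72
  2·M_2 + 8·M_3 + 2·M_4 = 6(Δ_3 - Δ_2) = -6
Natural end conditions: M_0 = M_4 = 0.
Solving: M_0 = 0, M_1 = -917/86, M_2 = 658/43, M_3 = -787/172, M_4 = 0.
On [4, 6], S(x) = -5 - 3961/516·(x - 4) + 329/43·(x - 4)² - 3419/2064·(x - 4)³.
With (x - 4) = 4/3: S(16/3) = -19364/3483.

-5.5596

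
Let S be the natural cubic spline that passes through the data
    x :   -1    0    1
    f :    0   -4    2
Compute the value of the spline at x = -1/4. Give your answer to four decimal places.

-3.8203

Let σ_i = S''(x_i). Step sizes h_i = 1, 1; slopes of the chords Δ_i = (y_(i+1) - y_i)/h_i = -4, 6.
  1·σ_0 + 4·σ_1 + 1·σ_2 = 6(Δ_1 - Δ_0) = 60
Natural end conditions: σ_0 = σ_2 = 0.
Forward elimination and back-substitution give σ_0 = 0, σ_1 = 15, σ_2 = 0.
On [-1, 0], S(x) = 0 - 13/2·(x + 1) + 0·(x + 1)² + 5/2·(x + 1)³.
With (x + 1) = 3/4: S(-1/4) = -489/128.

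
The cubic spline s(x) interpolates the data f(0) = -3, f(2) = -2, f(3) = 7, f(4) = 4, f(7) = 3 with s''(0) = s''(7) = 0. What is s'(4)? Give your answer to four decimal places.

Put M_i = s'' at the i-th knot. Here h = (2, 1, 1, 3) and Δ = (1/2, 9, -3, -1/3), so the interior equations h_(i-1)·M_(i-1) + 2(h_(i-1)+h_i)·M_i + h_i·M_(i+1) = 6(Δ_i − Δ_(i-1)) read
  2·M_0 + 6·M_1 + 1·M_2 = 6(Δ_1 - Δ_0) = 51
  1·M_1 + 4·M_2 + 1·M_3 = 6(Δ_2 - Δ_1) = -72
  1·M_2 + 8·M_3 + 3·M_4 = 6(Δ_3 - Δ_2) = 16
Natural end conditions: M_0 = M_4 = 0.
Solving the tridiagonal system: M_0 = 0, M_1 = 2173/178, M_2 = -1980/89, M_3 = 851/178, M_4 = 0.
On [4, 7], s'(x) = b_3 + 2c_3·(x - 4) + 3d_3·(x - 4)² with b_3 = Δ_3 - h_3(2M_3 + M_4)/6 = -2731/534, c_3 = M_3/2 = 851/356, d_3 = (M_4 - M_3)/(6h_3) = -851/3204. So s'(4) = -2731/534.

-5.1142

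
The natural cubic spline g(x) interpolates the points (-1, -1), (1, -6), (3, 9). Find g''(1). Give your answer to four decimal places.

7.5000

Let M_i = g''(x_i). Step sizes h_i = 2, 2; slopes of the chords Δ_i = (y_(i+1) - y_i)/h_i = -5/2, 15/2.
  2·M_0 + 8·M_1 + 2·M_2 = 6(Δ_1 - Δ_0) = 60
Natural end conditions: M_0 = M_2 = 0.
Forward elimination and back-substitution give M_0 = 0, M_1 = 15/2, M_2 = 0.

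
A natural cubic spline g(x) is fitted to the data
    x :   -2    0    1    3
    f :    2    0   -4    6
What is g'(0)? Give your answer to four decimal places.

Write σ_i for g''(x_i). With h_i = 2, 1, 2 and divided differences Δ_i = -1, -4, 5, the continuity of g' gives the tridiagonal system
  2·σ_0 + 6·σ_1 + 1·σ_2 = 6(Δ_1 - Δ_0) = -18
  1·σ_1 + 6·σ_2 + 2·σ_3 = 6(Δ_2 - Δ_1) = 54
Natural end conditions: σ_0 = σ_3 = 0.
Solving the tridiagonal system: σ_0 = 0, σ_1 = -162/35, σ_2 = 342/35, σ_3 = 0.
On [0, 1], g'(x) = b_1 + 2c_1·x + 3d_1·x² with b_1 = Δ_1 - h_1(2σ_1 + σ_2)/6 = -143/35, c_1 = σ_1/2 = -81/35, d_1 = (σ_2 - σ_1)/(6h_1) = 12/5. So g'(0) = -143/35.

-4.0857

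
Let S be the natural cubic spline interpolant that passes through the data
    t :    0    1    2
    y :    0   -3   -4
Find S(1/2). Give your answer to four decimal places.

Write σ_i for S''(x_i). With h_i = 1, 1 and divided differences Δ_i = -3, -1, the continuity of S' gives the tridiagonal system
  1·σ_0 + 4·σ_1 + 1·σ_2 = 6(Δ_1 - Δ_0) = 12
Natural end conditions: σ_0 = σ_2 = 0.
Forward elimination and back-substitution give σ_0 = 0, σ_1 = 3, σ_2 = 0.
On [0, 1], S(t) = 0 - 7/2·t + 0·t² + 1/2·t³.
With t = 1/2: S(1/2) = -27/16.

-1.6875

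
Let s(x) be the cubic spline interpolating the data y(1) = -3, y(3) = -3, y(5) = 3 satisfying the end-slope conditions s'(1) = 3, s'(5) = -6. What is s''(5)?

-18

Put σ_i = s'' at the i-th knot. Here h = (2, 2) and Δ = (0, 3), so the interior equations h_(i-1)·σ_(i-1) + 2(h_(i-1)+h_i)·σ_i + h_i·σ_(i+1) = 6(Δ_i − Δ_(i-1)) read
  2·σ_0 + 8·σ_1 + 2·σ_2 = 6(Δ_1 - Δ_0) = 18
Clamped end conditions give two more equations: 2h_0·σ_0 + h_0·σ_1 = 6(Δ_0 - s'(1)) = -18 and h_1·σ_1 + 2h_1·σ_2 = 6(s'(5) - Δ_1) = -54.
Solving the tridiagonal system: σ_0 = -9, σ_1 = 9, σ_2 = -18.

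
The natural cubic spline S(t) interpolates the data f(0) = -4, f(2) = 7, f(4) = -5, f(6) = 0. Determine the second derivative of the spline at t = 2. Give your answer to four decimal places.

Write m_i for S''(x_i). With h_i = 2, 2, 2 and divided differences Δ_i = 11/2, -6, 5/2, the continuity of S' gives the tridiagonal system
  2·m_0 + 8·m_1 + 2·m_2 = 6(Δ_1 - Δ_0) = -69
  2·m_1 + 8·m_2 + 2·m_3 = 6(Δ_2 - Δ_1) = 51
Natural end conditions: m_0 = m_3 = 0.
Solving the tridiagonal system: m_0 = 0, m_1 = -109/10, m_2 = 91/10, m_3 = 0.

-10.9000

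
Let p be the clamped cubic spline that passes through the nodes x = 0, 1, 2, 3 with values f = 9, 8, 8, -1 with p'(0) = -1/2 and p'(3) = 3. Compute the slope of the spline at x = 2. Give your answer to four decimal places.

Put σ_i = p'' at the i-th knot. Here h = (1, 1, 1) and Δ = (-1, 0, -9), so the interior equations h_(i-1)·σ_(i-1) + 2(h_(i-1)+h_i)·σ_i + h_i·σ_(i+1) = 6(Δ_i − Δ_(i-1)) read
  1·σ_0 + 4·σ_1 + 1·σ_2 = 6(Δ_1 - Δ_0) = 6
  1·σ_1 + 4·σ_2 + 1·σ_3 = 6(Δ_2 - Δ_1) = -54
Clamped end conditions give two more equations: 2h_0·σ_0 + h_0·σ_1 = 6(Δ_0 - p'(0)) = -3 and h_2·σ_2 + 2h_2·σ_3 = 6(p'(3) - Δ_2) = 72.
Solving: σ_0 = -20/3, σ_1 = 31/3, σ_2 = -86/3, σ_3 = 151/3.
On [2, 3], p'(x) = b_2 + 2c_2·(x - 2) + 3d_2·(x - 2)² with b_2 = Δ_2 - h_2(2σ_2 + σ_3)/6 = -47/6, c_2 = σ_2/2 = -43/3, d_2 = (σ_3 - σ_2)/(6h_2) = 79/6. So p'(2) = -47/6.

-7.8333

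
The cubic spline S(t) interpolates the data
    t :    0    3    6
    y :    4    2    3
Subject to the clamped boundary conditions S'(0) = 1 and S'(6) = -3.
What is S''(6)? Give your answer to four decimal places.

-4.5000

Let M_i = S''(x_i). Step sizes h_i = 3, 3; slopes of the chords Δ_i = (y_(i+1) - y_i)/h_i = -2/3, 1/3.
  3·M_0 + 12·M_1 + 3·M_2 = 6(Δ_1 - Δ_0) = 6
Clamped end conditions give two more equations: 2h_0·M_0 + h_0·M_1 = 6(Δ_0 - S'(0)) = -10 and h_1·M_1 + 2h_1·M_2 = 6(S'(6) - Δ_1) = -20.
Solving the tridiagonal system: M_0 = -17/6, M_1 = 7/3, M_2 = -9/2.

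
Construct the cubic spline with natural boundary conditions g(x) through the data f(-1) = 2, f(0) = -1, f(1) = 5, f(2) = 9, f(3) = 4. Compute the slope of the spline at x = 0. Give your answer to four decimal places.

Put M_i = g'' at the i-th knot. Here h = (1, 1, 1, 1) and Δ = (-3, 6, 4, -5), so the interior equations h_(i-1)·M_(i-1) + 2(h_(i-1)+h_i)·M_i + h_i·M_(i+1) = 6(Δ_i − Δ_(i-1)) read
  1·M_0 + 4·M_1 + 1·M_2 = 6(Δ_1 - Δ_0) = 54
  1·M_1 + 4·M_2 + 1·M_3 = 6(Δ_2 - Δ_1) = -12
  1·M_2 + 4·M_3 + 1·M_4 = 6(Δ_3 - Δ_2) = -54
Natural end conditions: M_0 = M_4 = 0.
Solving: M_0 = 0, M_1 = 201/14, M_2 = -24/7, M_3 = -177/14, M_4 = 0.
On [0, 1], g'(x) = b_1 + 2c_1·x + 3d_1·x² with b_1 = Δ_1 - h_1(2M_1 + M_2)/6 = 25/14, c_1 = M_1/2 = 201/28, d_1 = (M_2 - M_1)/(6h_1) = -83/28. So g'(0) = 25/14.

1.7857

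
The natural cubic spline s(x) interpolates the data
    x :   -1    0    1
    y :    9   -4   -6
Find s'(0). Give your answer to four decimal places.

-7.5000

Write m_i for s''(x_i). With h_i = 1, 1 and divided differences Δ_i = -13, -2, the continuity of s' gives the tridiagonal system
  1·m_0 + 4·m_1 + 1·m_2 = 6(Δ_1 - Δ_0) = 66
Natural end conditions: m_0 = m_2 = 0.
Solving the tridiagonal system: m_0 = 0, m_1 = 33/2, m_2 = 0.
On [0, 1], s'(x) = b_1 + 2c_1·x + 3d_1·x² with b_1 = Δ_1 - h_1(2m_1 + m_2)/6 = -15/2, c_1 = m_1/2 = 33/4, d_1 = (m_2 - m_1)/(6h_1) = -11/4. So s'(0) = -15/2.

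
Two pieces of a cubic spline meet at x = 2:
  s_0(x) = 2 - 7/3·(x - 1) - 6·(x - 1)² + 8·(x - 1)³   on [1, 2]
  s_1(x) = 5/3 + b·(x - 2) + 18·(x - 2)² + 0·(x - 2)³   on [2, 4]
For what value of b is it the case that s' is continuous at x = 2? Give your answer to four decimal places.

s_0'(x) = -7/3 - 12·(x - 1) + 24·(x - 1)², so s_0'(2) = 29/3. On the right, s_1'(2) = b, so b = 29/3.

9.6667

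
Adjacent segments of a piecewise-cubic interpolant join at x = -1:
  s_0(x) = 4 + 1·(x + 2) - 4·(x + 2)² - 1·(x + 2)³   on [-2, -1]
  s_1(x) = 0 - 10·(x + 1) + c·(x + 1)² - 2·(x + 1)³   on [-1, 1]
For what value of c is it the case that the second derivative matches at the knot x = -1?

s_0''(x) = -8 - 6·(x + 2), so s_0''(-1) = -14. On the right, s_1''(-1) = 2c, so c = -7.

-7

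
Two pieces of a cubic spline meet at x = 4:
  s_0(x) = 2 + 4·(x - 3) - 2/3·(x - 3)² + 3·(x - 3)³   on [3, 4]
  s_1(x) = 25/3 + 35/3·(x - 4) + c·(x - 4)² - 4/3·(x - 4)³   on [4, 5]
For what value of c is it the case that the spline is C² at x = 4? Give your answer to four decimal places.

8.3333

s_0''(x) = -4/3 + 18·(x - 3), so s_0''(4) = 50/3. On the right, s_1''(4) = 2c, so c = 25/3.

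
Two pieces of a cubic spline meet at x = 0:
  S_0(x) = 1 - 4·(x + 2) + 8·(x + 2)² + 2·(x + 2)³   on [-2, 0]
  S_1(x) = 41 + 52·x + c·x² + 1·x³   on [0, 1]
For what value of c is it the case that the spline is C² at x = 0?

20

S_0''(x) = 16 + 12·(x + 2), so S_0''(0) = 40. On the right, S_1''(0) = 2c, so c = 20.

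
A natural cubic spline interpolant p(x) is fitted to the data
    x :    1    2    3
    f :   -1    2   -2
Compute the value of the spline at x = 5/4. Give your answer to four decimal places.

Let σ_i = p''(x_i). Step sizes h_i = 1, 1; slopes of the chords Δ_i = (y_(i+1) - y_i)/h_i = 3, -4.
  1·σ_0 + 4·σ_1 + 1·σ_2 = 6(Δ_1 - Δ_0) = -42
Natural end conditions: σ_0 = σ_2 = 0.
Solving the tridiagonal system: σ_0 = 0, σ_1 = -21/2, σ_2 = 0.
On [1, 2], p(x) = -1 + 19/4·(x - 1) + 0·(x - 1)² - 7/4·(x - 1)³.
With (x - 1) = 1/4: p(5/4) = 41/256.

0.1602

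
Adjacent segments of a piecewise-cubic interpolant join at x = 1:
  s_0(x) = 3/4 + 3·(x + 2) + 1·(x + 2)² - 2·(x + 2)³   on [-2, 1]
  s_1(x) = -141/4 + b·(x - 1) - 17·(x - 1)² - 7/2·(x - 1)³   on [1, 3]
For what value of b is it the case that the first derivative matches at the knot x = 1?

-45

s_0'(x) = 3 + 2·(x + 2) - 6·(x + 2)², so s_0'(1) = -45. On the right, s_1'(1) = b, so b = -45.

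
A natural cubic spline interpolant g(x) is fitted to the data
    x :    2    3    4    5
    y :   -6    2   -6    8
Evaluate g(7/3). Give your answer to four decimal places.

-1.6346

Let m_i = g''(x_i). Step sizes h_i = 1, 1, 1; slopes of the chords Δ_i = (y_(i+1) - y_i)/h_i = 8, -8, 14.
  1·m_0 + 4·m_1 + 1·m_2 = 6(Δ_1 - Δ_0) = -96
  1·m_1 + 4·m_2 + 1·m_3 = 6(Δ_2 - Δ_1) = 132
Natural end conditions: m_0 = m_3 = 0.
Solving the tridiagonal system: m_0 = 0, m_1 = -172/5, m_2 = 208/5, m_3 = 0.
On [2, 3], g(x) = -6 + 206/15·(x - 2) + 0·(x - 2)² - 86/15·(x - 2)³.
With (x - 2) = 1/3: g(7/3) = -662/405.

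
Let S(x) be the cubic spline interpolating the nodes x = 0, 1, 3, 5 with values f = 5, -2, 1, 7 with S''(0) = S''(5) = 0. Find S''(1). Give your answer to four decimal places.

With σ_i denoting the second derivative at x_i, h_i = 1, 2, 2, and Δ_i = (y_(i+1) − y_i)/h_i = -7, 3/2, 3:
  1·σ_0 + 6·σ_1 + 2·σ_2 = 6(Δ_1 - Δ_0) = 51
  2·σ_1 + 8·σ_2 + 2·σ_3 = 6(Δ_2 - Δ_1) = 9
Natural end conditions: σ_0 = σ_3 = 0.
Forward elimination and back-substitution give σ_0 = 0, σ_1 = 195/22, σ_2 = -12/11, σ_3 = 0.

8.8636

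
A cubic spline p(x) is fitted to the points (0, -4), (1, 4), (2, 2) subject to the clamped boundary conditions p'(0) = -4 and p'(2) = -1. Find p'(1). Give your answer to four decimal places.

5.7500

Let M_i = p''(x_i). Step sizes h_i = 1, 1; slopes of the chords Δ_i = (y_(i+1) - y_i)/h_i = 8, -2.
  1·M_0 + 4·M_1 + 1·M_2 = 6(Δ_1 - Δ_0) = -60
Clamped end conditions give two more equations: 2h_0·M_0 + h_0·M_1 = 6(Δ_0 - p'(0)) = 72 and h_1·M_1 + 2h_1·M_2 = 6(p'(2) - Δ_1) = 6.
Forward elimination and back-substitution give M_0 = 105/2, M_1 = -33, M_2 = 39/2.
On [1, 2], p'(x) = b_1 + 2c_1·(x - 1) + 3d_1·(x - 1)² with b_1 = Δ_1 - h_1(2M_1 + M_2)/6 = 23/4, c_1 = M_1/2 = -33/2, d_1 = (M_2 - M_1)/(6h_1) = 35/4. So p'(1) = 23/4.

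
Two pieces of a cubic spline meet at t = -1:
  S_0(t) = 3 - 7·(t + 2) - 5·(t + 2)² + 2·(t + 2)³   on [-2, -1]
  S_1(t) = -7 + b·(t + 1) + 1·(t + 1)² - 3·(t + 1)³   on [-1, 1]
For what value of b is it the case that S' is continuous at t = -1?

-11

S_0'(t) = -7 - 10·(t + 2) + 6·(t + 2)², so S_0'(-1) = -11. On the right, S_1'(-1) = b, so b = -11.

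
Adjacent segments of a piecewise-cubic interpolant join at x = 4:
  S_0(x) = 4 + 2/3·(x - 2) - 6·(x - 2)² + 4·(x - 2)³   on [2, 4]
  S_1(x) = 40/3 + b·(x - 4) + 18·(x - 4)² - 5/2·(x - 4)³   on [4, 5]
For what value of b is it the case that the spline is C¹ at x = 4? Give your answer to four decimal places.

24.6667

S_0'(x) = 2/3 - 12·(x - 2) + 12·(x - 2)², so S_0'(4) = 74/3. On the right, S_1'(4) = b, so b = 74/3.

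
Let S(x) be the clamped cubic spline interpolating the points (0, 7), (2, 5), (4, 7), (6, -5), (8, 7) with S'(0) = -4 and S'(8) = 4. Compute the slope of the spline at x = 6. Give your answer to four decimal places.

With M_i denoting the second derivative at x_i, h_i = 2, 2, 2, 2, and Δ_i = (y_(i+1) − y_i)/h_i = -1, 1, -6, 6:
  2·M_0 + 8·M_1 + 2·M_2 = 6(Δ_1 - Δ_0) = 12
  2·M_1 + 8·M_2 + 2·M_3 = 6(Δ_2 - Δ_1) = -42
  2·M_2 + 8·M_3 + 2·M_4 = 6(Δ_3 - Δ_2) = 72
Clamped end conditions give two more equations: 2h_0·M_0 + h_0·M_1 = 6(Δ_0 - S'(0)) = 18 and h_3·M_3 + 2h_3·M_4 = 6(S'(8) - Δ_3) = -12.
Forward elimination and back-substitution give M_0 = 41/14, M_1 = 22/7, M_2 = -19/2, M_3 = 97/7, M_4 = -139/14.
On [6, 8], S'(x) = b_3 + 2c_3·(x - 6) + 3d_3·(x - 6)² with b_3 = Δ_3 - h_3(2M_3 + M_4)/6 = 1/14, c_3 = M_3/2 = 97/14, d_3 = (M_4 - M_3)/(6h_3) = -111/56. So S'(6) = 1/14.

0.0714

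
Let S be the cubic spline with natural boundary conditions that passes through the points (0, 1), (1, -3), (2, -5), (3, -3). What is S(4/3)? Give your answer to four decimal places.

With M_i denoting the second derivative at x_i, h_i = 1, 1, 1, and Δ_i = (y_(i+1) − y_i)/h_i = -4, -2, 2:
  1·M_0 + 4·M_1 + 1·M_2 = 6(Δ_1 - Δ_0) = 12
  1·M_1 + 4·M_2 + 1·M_3 = 6(Δ_2 - Δ_1) = 24
Natural end conditions: M_0 = M_3 = 0.
Solving the tridiagonal system: M_0 = 0, M_1 = 8/5, M_2 = 28/5, M_3 = 0.
On [1, 2], S(x) = -3 - 52/15·(x - 1) + 4/5·(x - 1)² + 2/3·(x - 1)³.
With (x - 1) = 1/3: S(4/3) = -1637/405.

-4.0420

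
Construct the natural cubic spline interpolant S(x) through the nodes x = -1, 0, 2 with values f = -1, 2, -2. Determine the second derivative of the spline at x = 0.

-5

Let m_i = S''(x_i). Step sizes h_i = 1, 2; slopes of the chords Δ_i = (y_(i+1) - y_i)/h_i = 3, -2.
  1·m_0 + 6·m_1 + 2·m_2 = 6(Δ_1 - Δ_0) = -30
Natural end conditions: m_0 = m_2 = 0.
Hence m_0 = 0, m_1 = -5, m_2 = 0.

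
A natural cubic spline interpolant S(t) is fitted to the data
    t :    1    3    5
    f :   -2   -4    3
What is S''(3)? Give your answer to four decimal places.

Put m_i = S'' at the i-th knot. Here h = (2, 2) and Δ = (-1, 7/2), so the interior equations h_(i-1)·m_(i-1) + 2(h_(i-1)+h_i)·m_i + h_i·m_(i+1) = 6(Δ_i − Δ_(i-1)) read
  2·m_0 + 8·m_1 + 2·m_2 = 6(Δ_1 - Δ_0) = 27
Natural end conditions: m_0 = m_2 = 0.
Solving the tridiagonal system: m_0 = 0, m_1 = 27/8, m_2 = 0.

3.3750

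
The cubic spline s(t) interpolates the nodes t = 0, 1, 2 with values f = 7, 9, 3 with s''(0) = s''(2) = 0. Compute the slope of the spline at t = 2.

-8

With M_i denoting the second derivative at x_i, h_i = 1, 1, and Δ_i = (y_(i+1) − y_i)/h_i = 2, -6:
  1·M_0 + 4·M_1 + 1·M_2 = 6(Δ_1 - Δ_0) = -48
Natural end conditions: M_0 = M_2 = 0.
Hence M_0 = 0, M_1 = -12, M_2 = 0.
On [1, 2], s'(t) = b_1 + 2c_1·(t - 1) + 3d_1·(t - 1)² with b_1 = Δ_1 - h_1(2M_1 + M_2)/6 = -2, c_1 = M_1/2 = -6, d_1 = (M_2 - M_1)/(6h_1) = 2. So s'(2) = -8.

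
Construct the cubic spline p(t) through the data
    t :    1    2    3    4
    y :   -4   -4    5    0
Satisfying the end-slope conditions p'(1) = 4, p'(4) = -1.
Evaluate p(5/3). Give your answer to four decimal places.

With σ_i denoting the second derivative at x_i, h_i = 1, 1, 1, and Δ_i = (y_(i+1) − y_i)/h_i = 0, 9, -5:
  1·σ_0 + 4·σ_1 + 1·σ_2 = 6(Δ_1 - Δ_0) = 54
  1·σ_1 + 4·σ_2 + 1·σ_3 = 6(Δ_2 - Δ_1) = -84
Clamped end conditions give two more equations: 2h_0·σ_0 + h_0·σ_1 = 6(Δ_0 - p'(1)) = -24 and h_2·σ_2 + 2h_2·σ_3 = 6(p'(4) - Δ_2) = 24.
Solving: σ_0 = -398/15, σ_1 = 436/15, σ_2 = -536/15, σ_3 = 448/15.
On [1, 2], p(t) = -4 + 4·(t - 1) - 199/15·(t - 1)² + 139/15·(t - 1)³.
With (t - 1) = 2/3: p(5/3) = -1816/405.

-4.4840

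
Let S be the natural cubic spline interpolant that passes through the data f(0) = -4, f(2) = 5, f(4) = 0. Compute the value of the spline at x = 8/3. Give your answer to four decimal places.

With M_i denoting the second derivative at x_i, h_i = 2, 2, and Δ_i = (y_(i+1) − y_i)/h_i = 9/2, -5/2:
  2·M_0 + 8·M_1 + 2·M_2 = 6(Δ_1 - Δ_0) = -42
Natural end conditions: M_0 = M_2 = 0.
Solving: M_0 = 0, M_1 = -21/4, M_2 = 0.
On [2, 4], S(x) = 5 + 1·(x - 2) - 21/8·(x - 2)² + 7/16·(x - 2)³.
With (x - 2) = 2/3: S(8/3) = 125/27.

4.6296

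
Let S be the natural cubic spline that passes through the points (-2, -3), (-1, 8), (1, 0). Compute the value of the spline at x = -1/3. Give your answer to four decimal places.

With σ_i denoting the second derivative at x_i, h_i = 1, 2, and Δ_i = (y_(i+1) − y_i)/h_i = 11, -4:
  1·σ_0 + 6·σ_1 + 2·σ_2 = 6(Δ_1 - Δ_0) = -90
Natural end conditions: σ_0 = σ_2 = 0.
Solving: σ_0 = 0, σ_1 = -15, σ_2 = 0.
On [-1, 1], S(x) = 8 + 6·(x + 1) - 15/2·(x + 1)² + 5/4·(x + 1)³.
With (x + 1) = 2/3: S(-1/3) = 244/27.

9.0370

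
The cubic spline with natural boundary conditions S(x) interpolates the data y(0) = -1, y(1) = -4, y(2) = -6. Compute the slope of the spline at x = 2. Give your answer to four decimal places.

-1.7500

Put m_i = S'' at the i-th knot. Here h = (1, 1) and Δ = (-3, -2), so the interior equations h_(i-1)·m_(i-1) + 2(h_(i-1)+h_i)·m_i + h_i·m_(i+1) = 6(Δ_i − Δ_(i-1)) read
  1·m_0 + 4·m_1 + 1·m_2 = 6(Δ_1 - Δ_0) = 6
Natural end conditions: m_0 = m_2 = 0.
Solving the tridiagonal system: m_0 = 0, m_1 = 3/2, m_2 = 0.
On [1, 2], S'(x) = b_1 + 2c_1·(x - 1) + 3d_1·(x - 1)² with b_1 = Δ_1 - h_1(2m_1 + m_2)/6 = -5/2, c_1 = m_1/2 = 3/4, d_1 = (m_2 - m_1)/(6h_1) = -1/4. So S'(2) = -7/4.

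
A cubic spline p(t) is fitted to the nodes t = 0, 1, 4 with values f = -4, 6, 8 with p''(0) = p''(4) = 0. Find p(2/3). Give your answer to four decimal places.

Put M_i = p'' at the i-th knot. Here h = (1, 3) and Δ = (10, 2/3), so the interior equations h_(i-1)·M_(i-1) + 2(h_(i-1)+h_i)·M_i + h_i·M_(i+1) = 6(Δ_i − Δ_(i-1)) read
  1·M_0 + 8·M_1 + 3·M_2 = 6(Δ_1 - Δ_0) = -56
Natural end conditions: M_0 = M_2 = 0.
Hence M_0 = 0, M_1 = -7, M_2 = 0.
On [0, 1], p(t) = -4 + 67/6·t + 0·t² - 7/6·t³.
With t = 2/3: p(2/3) = 251/81.

3.0988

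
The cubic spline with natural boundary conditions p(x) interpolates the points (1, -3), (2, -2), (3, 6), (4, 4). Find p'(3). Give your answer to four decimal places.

Let M_i = p''(x_i). Step sizes h_i = 1, 1, 1; slopes of the chords Δ_i = (y_(i+1) - y_i)/h_i = 1, 8, -2.
  1·M_0 + 4·M_1 + 1·M_2 = 6(Δ_1 - Δ_0) = 42
  1·M_1 + 4·M_2 + 1·M_3 = 6(Δ_2 - Δ_1) = -60
Natural end conditions: M_0 = M_3 = 0.
Hence M_0 = 0, M_1 = 76/5, M_2 = -94/5, M_3 = 0.
On [3, 4], p'(x) = b_2 + 2c_2·(x - 3) + 3d_2·(x - 3)² with b_2 = Δ_2 - h_2(2M_2 + M_3)/6 = 64/15, c_2 = M_2/2 = -47/5, d_2 = (M_3 - M_2)/(6h_2) = 47/15. So p'(3) = 64/15.

4.2667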